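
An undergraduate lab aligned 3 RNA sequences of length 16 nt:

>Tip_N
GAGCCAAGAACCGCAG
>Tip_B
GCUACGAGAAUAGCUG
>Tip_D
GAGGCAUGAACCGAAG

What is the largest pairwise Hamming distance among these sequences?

9

Pairwise Hamming distances:
  Tip_N vs Tip_B: 7
  Tip_N vs Tip_D: 3
  Tip_B vs Tip_D: 9
The largest is 9, between Tip_B and Tip_D.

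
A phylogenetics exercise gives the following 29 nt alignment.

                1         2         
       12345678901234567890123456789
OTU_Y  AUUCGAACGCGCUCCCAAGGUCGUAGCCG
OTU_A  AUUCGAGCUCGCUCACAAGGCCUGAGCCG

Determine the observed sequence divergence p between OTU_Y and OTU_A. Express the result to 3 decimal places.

Mismatches occur at site 7 (A↔G), site 9 (G↔U), site 15 (C↔A), site 21 (U↔C), site 23 (G↔U), site 24 (U↔G).
There are 6 differences over 29 sites, so p = 6/29 = 0.207.

0.207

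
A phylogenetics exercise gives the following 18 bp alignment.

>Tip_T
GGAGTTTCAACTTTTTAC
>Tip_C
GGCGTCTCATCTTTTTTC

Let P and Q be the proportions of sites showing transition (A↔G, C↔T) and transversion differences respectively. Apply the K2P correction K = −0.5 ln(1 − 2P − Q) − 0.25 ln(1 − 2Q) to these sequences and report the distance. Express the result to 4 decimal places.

The sequences differ at positions 3 (A/C, transversion), 6 (T/C, transition), 10 (A/T, transversion), 17 (A/T, transversion).
Of the 4 differences, 1 transition and 3 transversions over 18 sites: P = 1/18 = 0.055556, Q = 3/18 = 0.166667.
d = −0.5·ln(0.722221) − 0.25·ln(0.666666) = −0.5·(-0.325424) − 0.25·(-0.405466) = 0.2641.

0.2641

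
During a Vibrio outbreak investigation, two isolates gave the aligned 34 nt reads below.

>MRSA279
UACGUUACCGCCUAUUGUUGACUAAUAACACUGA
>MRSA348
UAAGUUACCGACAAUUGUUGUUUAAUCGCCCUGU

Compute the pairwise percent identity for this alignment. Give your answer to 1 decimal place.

Differing sites — 3:C/A; 11:C/A; 13:U/A; 21:A/U; 22:C/U; 27:A/C; 28:A/G; 30:A/C; 34:A/U.
25 of the 34 sites match, so the percent identity is 25/34 × 100 = 73.5%.

73.5%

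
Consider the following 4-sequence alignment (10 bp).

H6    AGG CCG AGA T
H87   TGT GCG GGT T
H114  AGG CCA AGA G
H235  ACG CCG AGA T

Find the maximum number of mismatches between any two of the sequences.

7

Pairwise Hamming distances:
  H6 vs H87: 5
  H6 vs H114: 2
  H6 vs H235: 1
  H87 vs H114: 7
  H87 vs H235: 6
  H114 vs H235: 3
The largest is 7, between H87 and H114.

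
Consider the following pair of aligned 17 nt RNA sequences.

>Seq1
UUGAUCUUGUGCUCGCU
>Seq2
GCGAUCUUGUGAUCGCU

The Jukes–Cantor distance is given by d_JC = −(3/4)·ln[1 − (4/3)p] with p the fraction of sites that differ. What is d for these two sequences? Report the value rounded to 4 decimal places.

Mismatches occur at site 1 (U→G), site 2 (U→C), site 12 (C→A).
p = 3/17 = 0.176471.
d = −0.75 · ln(1 − (4/3)·0.176471) = −0.75 · ln(0.764705) = −0.75 · (-0.268265) = 0.2012.

0.2012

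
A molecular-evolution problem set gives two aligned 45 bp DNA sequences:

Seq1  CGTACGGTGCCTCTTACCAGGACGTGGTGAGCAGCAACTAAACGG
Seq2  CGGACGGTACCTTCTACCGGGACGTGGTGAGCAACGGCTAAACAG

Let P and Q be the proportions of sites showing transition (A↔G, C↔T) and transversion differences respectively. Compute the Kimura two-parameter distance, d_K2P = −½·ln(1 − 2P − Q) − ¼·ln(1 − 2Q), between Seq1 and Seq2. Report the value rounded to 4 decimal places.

Differing sites — 3:T/G (Tv); 9:G/A (Ti); 13:C/T (Ti); 14:T/C (Ti); 19:A/G (Ti); 34:G/A (Ti); 36:A/G (Ti); 37:A/G (Ti); 44:G/A (Ti).
Of the 9 differences, 8 transitions and 1 transversion over 45 sites: P = 8/45 = 0.177778, Q = 1/45 = 0.022222.
d = −0.5·ln(0.622222) − 0.25·ln(0.955556) = −0.5·(-0.474458) − 0.25·(-0.045462) = 0.2486.

0.2486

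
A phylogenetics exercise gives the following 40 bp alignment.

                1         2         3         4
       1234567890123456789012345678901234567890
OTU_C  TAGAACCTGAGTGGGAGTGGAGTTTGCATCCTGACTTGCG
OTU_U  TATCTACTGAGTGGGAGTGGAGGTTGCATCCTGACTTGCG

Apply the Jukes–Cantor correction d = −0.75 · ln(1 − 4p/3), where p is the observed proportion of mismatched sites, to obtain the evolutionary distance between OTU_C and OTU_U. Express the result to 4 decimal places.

0.1367

The sequences differ at positions 3 (G/T), 4 (A/C), 5 (A/T), 6 (C/A), 23 (T/G).
p = 5/40 = 0.125000.
d = −0.75 · ln(1 − (4/3)·0.125000) = −0.75 · ln(0.833333) = −0.75 · (-0.182322) = 0.1367.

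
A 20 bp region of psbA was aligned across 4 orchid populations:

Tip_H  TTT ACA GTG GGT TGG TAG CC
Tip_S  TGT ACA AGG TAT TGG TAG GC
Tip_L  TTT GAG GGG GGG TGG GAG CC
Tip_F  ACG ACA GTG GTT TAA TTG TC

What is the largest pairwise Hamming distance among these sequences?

Pairwise Hamming distances:
  Tip_H vs Tip_S: 6
  Tip_H vs Tip_L: 6
  Tip_H vs Tip_F: 8
  Tip_S vs Tip_L: 10
  Tip_S vs Tip_F: 11
  Tip_L vs Tip_F: 14
The largest is 14, between Tip_L and Tip_F.

14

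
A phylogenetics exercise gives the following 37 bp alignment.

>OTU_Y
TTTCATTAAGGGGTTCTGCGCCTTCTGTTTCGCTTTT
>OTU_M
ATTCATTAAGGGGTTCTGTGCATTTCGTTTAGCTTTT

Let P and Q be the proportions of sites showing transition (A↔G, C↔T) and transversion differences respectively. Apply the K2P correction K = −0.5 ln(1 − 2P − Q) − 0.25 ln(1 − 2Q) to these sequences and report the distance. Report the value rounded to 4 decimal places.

Mismatches occur at site 1 (T/A, transversion), site 19 (C/T, transition), site 22 (C/A, transversion), site 25 (C/T, transition), site 26 (T/C, transition), site 31 (C/A, transversion).
Of the 6 differences, 3 transitions and 3 transversions over 37 sites: P = 3/37 = 0.081081, Q = 3/37 = 0.081081.
d = −0.5·ln(0.756757) − 0.25·ln(0.837838) = −0.5·(-0.278713) − 0.25·(-0.176931) = 0.1836.

0.1836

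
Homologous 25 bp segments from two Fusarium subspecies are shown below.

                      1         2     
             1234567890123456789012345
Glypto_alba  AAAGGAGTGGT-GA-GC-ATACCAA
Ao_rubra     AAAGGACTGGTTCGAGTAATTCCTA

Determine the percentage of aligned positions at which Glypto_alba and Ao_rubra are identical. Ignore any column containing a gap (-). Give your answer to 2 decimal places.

72.73%

Excluding the 3 gap columns leaves 22 comparable sites.
The sequences differ at positions 7 (G/C), 13 (G/C), 14 (A/G), 17 (C/T), 21 (A/T), 24 (A/T).
16 of the 22 comparable sites match, so the percent identity is 16/22 × 100 = 72.73%.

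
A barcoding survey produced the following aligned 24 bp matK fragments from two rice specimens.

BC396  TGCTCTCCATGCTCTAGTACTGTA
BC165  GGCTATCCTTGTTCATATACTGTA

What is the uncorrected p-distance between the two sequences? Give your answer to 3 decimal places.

The sequences differ at positions 1 (T/G), 5 (C/A), 9 (A/T), 12 (C/T), 15 (T/A), 16 (A/T), 17 (G/A).
There are 7 differences over 24 sites, so p = 7/24 = 0.292.

0.292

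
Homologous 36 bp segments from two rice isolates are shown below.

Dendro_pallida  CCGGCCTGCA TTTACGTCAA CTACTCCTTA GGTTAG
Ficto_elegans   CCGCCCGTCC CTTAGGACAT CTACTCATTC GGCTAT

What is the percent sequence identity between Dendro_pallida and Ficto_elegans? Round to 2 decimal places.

66.67%

The sequences differ at positions 4 (G/C), 7 (T/G), 8 (G/T), 10 (A/C), 11 (T/C), 15 (C/G), 17 (T/A), 20 (A/T), 27 (C/A), 30 (A/C), 33 (T/C), 36 (G/T).
24 of the 36 sites match, so the percent identity is 24/36 × 100 = 66.67%.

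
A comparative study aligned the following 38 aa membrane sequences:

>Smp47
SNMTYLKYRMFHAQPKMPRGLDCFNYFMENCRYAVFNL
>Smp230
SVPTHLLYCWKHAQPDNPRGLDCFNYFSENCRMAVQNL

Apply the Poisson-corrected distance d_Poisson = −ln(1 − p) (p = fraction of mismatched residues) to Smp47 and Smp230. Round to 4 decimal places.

0.3795

Differing sites — 2:N/V; 3:M/P; 5:Y/H; 7:K/L; 9:R/C; 10:M/W; 11:F/K; 16:K/D; 17:M/N; 28:M/S; 33:Y/M; 36:F/Q.
p = 12/38 = 0.315789.
d = −ln(1 − 0.315789) = −ln(0.684211) = 0.3795.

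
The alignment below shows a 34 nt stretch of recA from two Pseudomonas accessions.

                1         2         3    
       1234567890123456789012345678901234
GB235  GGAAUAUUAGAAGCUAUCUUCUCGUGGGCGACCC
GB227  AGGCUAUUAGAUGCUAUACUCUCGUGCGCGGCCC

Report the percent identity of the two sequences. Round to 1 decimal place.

76.5%

Mismatches occur at site 1 (G/A), site 3 (A/G), site 4 (A/C), site 12 (A/U), site 18 (C/A), site 19 (U/C), site 27 (G/C), site 31 (A/G).
26 of the 34 sites match, so the percent identity is 26/34 × 100 = 76.5%.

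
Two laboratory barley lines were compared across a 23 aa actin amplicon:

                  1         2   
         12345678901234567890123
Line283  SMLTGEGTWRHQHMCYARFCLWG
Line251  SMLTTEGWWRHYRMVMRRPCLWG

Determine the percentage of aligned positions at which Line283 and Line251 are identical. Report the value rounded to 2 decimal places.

65.22%

The sequences differ at positions 5 (G/T), 8 (T/W), 12 (Q/Y), 13 (H/R), 15 (C/V), 16 (Y/M), 17 (A/R), 19 (F/P).
15 of the 23 sites match, so the percent identity is 15/23 × 100 = 65.22%.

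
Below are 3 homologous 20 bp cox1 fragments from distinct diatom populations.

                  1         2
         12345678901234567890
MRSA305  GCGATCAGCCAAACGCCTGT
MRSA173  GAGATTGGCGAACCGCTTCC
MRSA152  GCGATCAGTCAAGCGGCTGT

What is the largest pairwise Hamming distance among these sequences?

Pairwise Hamming distances:
  MRSA305 vs MRSA173: 8
  MRSA305 vs MRSA152: 3
  MRSA173 vs MRSA152: 10
The largest is 10, between MRSA173 and MRSA152.

10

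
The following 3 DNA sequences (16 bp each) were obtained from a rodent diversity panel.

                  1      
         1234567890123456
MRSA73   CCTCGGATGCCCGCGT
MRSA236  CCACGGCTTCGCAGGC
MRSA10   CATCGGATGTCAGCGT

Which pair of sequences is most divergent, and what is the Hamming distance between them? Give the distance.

10

Pairwise Hamming distances:
  MRSA73 vs MRSA236: 7
  MRSA73 vs MRSA10: 3
  MRSA236 vs MRSA10: 10
The largest is 10, between MRSA236 and MRSA10.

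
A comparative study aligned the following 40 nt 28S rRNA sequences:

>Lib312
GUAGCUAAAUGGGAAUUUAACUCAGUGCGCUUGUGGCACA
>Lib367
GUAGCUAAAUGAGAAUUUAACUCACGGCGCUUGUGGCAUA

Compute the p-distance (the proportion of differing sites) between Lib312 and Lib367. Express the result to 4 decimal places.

The sequences differ at positions 12 (G/A), 25 (G/C), 26 (U/G), 39 (C/U).
There are 4 differences over 40 sites, so p = 4/40 = 0.1000.

0.1000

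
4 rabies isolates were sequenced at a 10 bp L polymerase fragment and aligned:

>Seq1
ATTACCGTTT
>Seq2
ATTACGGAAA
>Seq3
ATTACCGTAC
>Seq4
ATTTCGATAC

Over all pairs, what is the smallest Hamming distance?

Pairwise Hamming distances:
  Seq1 vs Seq2: 4
  Seq1 vs Seq3: 2
  Seq1 vs Seq4: 5
  Seq2 vs Seq3: 3
  Seq2 vs Seq4: 4
  Seq3 vs Seq4: 3
The smallest is 2, between Seq1 and Seq3.

2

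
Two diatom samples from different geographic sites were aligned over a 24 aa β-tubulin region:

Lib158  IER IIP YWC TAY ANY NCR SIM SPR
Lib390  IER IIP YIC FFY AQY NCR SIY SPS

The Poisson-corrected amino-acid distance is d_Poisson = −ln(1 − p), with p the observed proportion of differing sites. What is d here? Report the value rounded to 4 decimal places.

The sequences differ at positions 8 (W/I), 10 (T/F), 11 (A/F), 14 (N/Q), 21 (M/Y), 24 (R/S).
p = 6/24 = 0.250000.
d = −ln(1 − 0.250000) = −ln(0.750000) = 0.2877.

0.2877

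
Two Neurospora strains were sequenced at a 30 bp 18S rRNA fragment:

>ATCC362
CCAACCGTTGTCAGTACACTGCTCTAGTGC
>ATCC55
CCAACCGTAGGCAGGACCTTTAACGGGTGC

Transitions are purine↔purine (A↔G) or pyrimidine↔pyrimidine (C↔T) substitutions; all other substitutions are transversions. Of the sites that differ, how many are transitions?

2

The sequences differ at positions 9 (T/A, transversion), 11 (T/G, transversion), 15 (T/G, transversion), 18 (A/C, transversion), 19 (C/T, transition), 21 (G/T, transversion), 22 (C/A, transversion), 23 (T/A, transversion), 25 (T/G, transversion), 26 (A/G, transition).
Of the 10 differences, 2 transitions and 8 transversions, so the answer is 2.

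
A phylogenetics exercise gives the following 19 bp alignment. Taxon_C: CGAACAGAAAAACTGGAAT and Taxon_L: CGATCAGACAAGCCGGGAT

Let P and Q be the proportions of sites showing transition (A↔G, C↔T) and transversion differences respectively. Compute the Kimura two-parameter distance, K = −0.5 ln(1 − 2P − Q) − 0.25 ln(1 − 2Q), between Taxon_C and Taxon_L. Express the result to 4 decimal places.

Differing sites — 4:A/T (Tv); 9:A/C (Tv); 12:A/G (Ti); 14:T/C (Ti); 17:A/G (Ti).
Of the 5 differences, 3 transitions and 2 transversions over 19 sites: P = 3/19 = 0.157895, Q = 2/19 = 0.105263.
d = −0.5·ln(0.578947) − 0.25·ln(0.789474) = −0.5·(-0.546544) − 0.25·(-0.236388) = 0.3324.

0.3324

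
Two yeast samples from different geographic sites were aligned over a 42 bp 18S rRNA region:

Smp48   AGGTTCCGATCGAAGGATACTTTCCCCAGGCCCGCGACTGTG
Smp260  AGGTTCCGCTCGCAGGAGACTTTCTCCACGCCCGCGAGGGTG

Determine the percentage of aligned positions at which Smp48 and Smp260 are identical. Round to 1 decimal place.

Mismatches occur at site 9 (A/C), site 13 (A/C), site 18 (T/G), site 25 (C/T), site 29 (G/C), site 38 (C/G), site 39 (T/G).
35 of the 42 sites match, so the percent identity is 35/42 × 100 = 83.3%.

83.3%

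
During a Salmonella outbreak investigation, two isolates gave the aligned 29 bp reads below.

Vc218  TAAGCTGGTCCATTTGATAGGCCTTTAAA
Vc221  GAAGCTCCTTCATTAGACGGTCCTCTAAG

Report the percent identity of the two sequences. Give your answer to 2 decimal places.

65.52%

The sequences differ at positions 1 (T/G), 7 (G/C), 8 (G/C), 10 (C/T), 15 (T/A), 18 (T/C), 19 (A/G), 21 (G/T), 25 (T/C), 29 (A/G).
19 of the 29 sites match, so the percent identity is 19/29 × 100 = 65.52%.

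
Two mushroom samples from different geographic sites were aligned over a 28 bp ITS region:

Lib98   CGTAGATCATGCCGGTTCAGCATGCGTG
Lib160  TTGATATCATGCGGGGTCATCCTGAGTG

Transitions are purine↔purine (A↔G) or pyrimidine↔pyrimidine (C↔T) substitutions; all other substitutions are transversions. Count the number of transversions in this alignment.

The sequences differ at positions 1 (C/T, transition), 2 (G/T, transversion), 3 (T/G, transversion), 5 (G/T, transversion), 13 (C/G, transversion), 16 (T/G, transversion), 20 (G/T, transversion), 22 (A/C, transversion), 25 (C/A, transversion).
Of the 9 differences, 1 transition and 8 transversions, so the answer is 8.

8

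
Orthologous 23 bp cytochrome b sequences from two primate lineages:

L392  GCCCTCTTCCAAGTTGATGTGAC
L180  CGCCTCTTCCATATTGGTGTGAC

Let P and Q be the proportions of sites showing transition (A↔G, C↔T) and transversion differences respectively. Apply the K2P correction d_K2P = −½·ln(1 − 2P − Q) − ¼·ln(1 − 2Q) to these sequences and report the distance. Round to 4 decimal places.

The sequences differ at positions 1 (G/C, transversion), 2 (C/G, transversion), 12 (A/T, transversion), 13 (G/A, transition), 17 (A/G, transition).
Of the 5 differences, 2 transitions and 3 transversions over 23 sites: P = 2/23 = 0.086957, Q = 3/23 = 0.130435.
d = −0.5·ln(0.695651) − 0.25·ln(0.739130) = −0.5·(-0.362907) − 0.25·(-0.302281) = 0.2570.

0.2570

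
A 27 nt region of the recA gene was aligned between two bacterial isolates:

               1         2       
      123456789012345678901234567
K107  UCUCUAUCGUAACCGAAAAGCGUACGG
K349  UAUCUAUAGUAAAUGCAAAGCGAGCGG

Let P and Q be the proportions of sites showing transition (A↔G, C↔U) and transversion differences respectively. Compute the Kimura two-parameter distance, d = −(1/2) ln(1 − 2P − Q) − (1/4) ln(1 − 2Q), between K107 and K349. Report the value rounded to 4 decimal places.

0.3184

Mismatches occur at site 2 (C/A, transversion), site 8 (C/A, transversion), site 13 (C/A, transversion), site 14 (C/U, transition), site 16 (A/C, transversion), site 23 (U/A, transversion), site 24 (A/G, transition).
Of the 7 differences, 2 transitions and 5 transversions over 27 sites: P = 2/27 = 0.074074, Q = 5/27 = 0.185185.
d = −0.5·ln(0.666667) − 0.25·ln(0.629630) = −0.5·(-0.405465) − 0.25·(-0.462623) = 0.3184.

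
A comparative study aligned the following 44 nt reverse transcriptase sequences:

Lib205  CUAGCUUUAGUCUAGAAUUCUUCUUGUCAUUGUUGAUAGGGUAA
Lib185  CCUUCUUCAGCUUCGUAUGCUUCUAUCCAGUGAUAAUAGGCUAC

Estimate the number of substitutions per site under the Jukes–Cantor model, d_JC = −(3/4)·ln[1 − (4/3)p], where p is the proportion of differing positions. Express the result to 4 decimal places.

Differing sites — 2:U/C; 3:A/U; 4:G/U; 8:U/C; 11:U/C; 12:C/U; 14:A/C; 16:A/U; 19:U/G; 25:U/A; 26:G/U; 27:U/C; 30:U/G; 33:U/A; 35:G/A; 41:G/C; 44:A/C.
p = 17/44 = 0.386364.
d = −0.75 · ln(1 − (4/3)·0.386364) = −0.75 · ln(0.484848) = −0.75 · (-0.723920) = 0.5429.

0.5429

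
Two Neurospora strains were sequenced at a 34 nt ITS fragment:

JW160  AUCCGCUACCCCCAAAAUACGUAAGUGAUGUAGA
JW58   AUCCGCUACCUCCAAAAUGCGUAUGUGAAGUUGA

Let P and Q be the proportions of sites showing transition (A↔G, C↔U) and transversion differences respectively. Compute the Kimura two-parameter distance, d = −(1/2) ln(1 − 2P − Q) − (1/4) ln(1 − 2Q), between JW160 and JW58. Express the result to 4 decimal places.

The sequences differ at positions 11 (C/U, transition), 19 (A/G, transition), 24 (A/U, transversion), 29 (U/A, transversion), 32 (A/U, transversion).
Of the 5 differences, 2 transitions and 3 transversions over 34 sites: P = 2/34 = 0.058824, Q = 3/34 = 0.088235.
d = −0.5·ln(0.794117) − 0.25·ln(0.823530) = −0.5·(-0.230524) − 0.25·(-0.194155) = 0.1638.

0.1638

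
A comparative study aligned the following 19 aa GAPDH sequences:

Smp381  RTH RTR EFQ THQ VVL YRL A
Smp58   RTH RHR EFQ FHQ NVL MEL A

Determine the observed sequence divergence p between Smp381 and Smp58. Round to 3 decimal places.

The sequences differ at positions 5 (T/H), 10 (T/F), 13 (V/N), 16 (Y/M), 17 (R/E).
There are 5 differences over 19 sites, so p = 5/19 = 0.263.

0.263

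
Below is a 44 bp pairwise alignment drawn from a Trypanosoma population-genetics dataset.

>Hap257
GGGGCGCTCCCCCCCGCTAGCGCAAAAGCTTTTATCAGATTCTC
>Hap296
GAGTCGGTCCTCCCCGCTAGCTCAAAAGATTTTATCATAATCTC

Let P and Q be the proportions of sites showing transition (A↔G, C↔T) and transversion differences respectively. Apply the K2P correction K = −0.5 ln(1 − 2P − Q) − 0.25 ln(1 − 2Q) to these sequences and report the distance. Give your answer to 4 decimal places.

Differing sites — 2:G/A (Ti); 4:G/T (Tv); 7:C/G (Tv); 11:C/T (Ti); 22:G/T (Tv); 29:C/A (Tv); 38:G/T (Tv); 40:T/A (Tv).
Of the 8 differences, 2 transitions and 6 transversions over 44 sites: P = 2/44 = 0.045455, Q = 6/44 = 0.136364.
d = −0.5·ln(0.772726) − 0.25·ln(0.727272) = −0.5·(-0.257831) − 0.25·(-0.318455) = 0.2085.

0.2085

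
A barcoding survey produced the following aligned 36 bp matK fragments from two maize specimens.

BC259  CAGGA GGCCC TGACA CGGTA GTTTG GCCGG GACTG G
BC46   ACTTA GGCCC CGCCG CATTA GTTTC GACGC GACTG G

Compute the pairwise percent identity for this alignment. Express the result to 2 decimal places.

Mismatches occur at site 1 (C→A), site 2 (A→C), site 3 (G→T), site 4 (G→T), site 11 (T→C), site 13 (A→C), site 15 (A→G), site 17 (G→A), site 18 (G→T), site 25 (G→C), site 27 (C→A), site 30 (G→C).
24 of the 36 sites match, so the percent identity is 24/36 × 100 = 66.67%.

66.67%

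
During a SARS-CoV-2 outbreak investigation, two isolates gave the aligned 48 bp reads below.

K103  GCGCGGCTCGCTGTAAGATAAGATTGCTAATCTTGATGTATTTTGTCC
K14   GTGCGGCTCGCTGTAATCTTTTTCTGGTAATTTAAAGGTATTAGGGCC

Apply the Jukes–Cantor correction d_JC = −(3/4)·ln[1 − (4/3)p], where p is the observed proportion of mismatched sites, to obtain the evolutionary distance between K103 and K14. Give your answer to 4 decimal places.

0.4408

The sequences differ at positions 2 (C/T), 17 (G/T), 18 (A/C), 20 (A/T), 21 (A/T), 22 (G/T), 23 (A/T), 24 (T/C), 27 (C/G), 32 (C/T), 34 (T/A), 35 (G/A), 37 (T/G), 43 (T/A), 44 (T/G), 46 (T/G).
p = 16/48 = 0.333333.
d = −0.75 · ln(1 − (4/3)·0.333333) = −0.75 · ln(0.555556) = −0.75 · (-0.587786) = 0.4408.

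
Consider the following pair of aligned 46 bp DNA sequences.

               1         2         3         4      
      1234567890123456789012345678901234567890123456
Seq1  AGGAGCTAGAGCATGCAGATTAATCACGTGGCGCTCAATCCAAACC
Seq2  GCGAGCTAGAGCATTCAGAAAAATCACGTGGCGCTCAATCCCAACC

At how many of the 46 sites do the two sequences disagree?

6

Mismatches occur at site 1 (A↔G), site 2 (G↔C), site 15 (G↔T), site 20 (T↔A), site 21 (T↔A), site 42 (A↔C).
That gives 6 mismatches out of 46 aligned sites, so the Hamming distance is 6.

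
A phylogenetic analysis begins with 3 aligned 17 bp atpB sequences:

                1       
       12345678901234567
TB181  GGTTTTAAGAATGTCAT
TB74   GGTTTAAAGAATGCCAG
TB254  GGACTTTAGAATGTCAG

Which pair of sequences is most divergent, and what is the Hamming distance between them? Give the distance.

Pairwise Hamming distances:
  TB181 vs TB74: 3
  TB181 vs TB254: 4
  TB74 vs TB254: 5
The largest is 5, between TB74 and TB254.

5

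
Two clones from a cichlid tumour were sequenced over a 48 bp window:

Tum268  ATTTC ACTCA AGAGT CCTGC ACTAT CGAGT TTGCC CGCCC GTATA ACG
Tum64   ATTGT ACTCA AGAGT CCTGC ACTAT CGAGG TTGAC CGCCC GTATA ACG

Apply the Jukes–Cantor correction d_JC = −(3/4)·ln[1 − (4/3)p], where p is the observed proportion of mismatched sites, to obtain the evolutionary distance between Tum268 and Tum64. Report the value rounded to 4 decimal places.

Differing sites — 4:T/G; 5:C/T; 30:T/G; 34:C/A.
p = 4/48 = 0.083333.
d = −0.75 · ln(1 − (4/3)·0.083333) = −0.75 · ln(0.888889) = −0.75 · (-0.117783) = 0.0883.

0.0883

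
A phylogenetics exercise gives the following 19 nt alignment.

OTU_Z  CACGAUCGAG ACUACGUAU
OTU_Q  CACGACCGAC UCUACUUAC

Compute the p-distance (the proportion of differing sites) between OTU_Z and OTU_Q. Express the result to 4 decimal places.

The sequences differ at positions 6 (U/C), 10 (G/C), 11 (A/U), 16 (G/U), 19 (U/C).
There are 5 differences over 19 sites, so p = 5/19 = 0.2632.

0.2632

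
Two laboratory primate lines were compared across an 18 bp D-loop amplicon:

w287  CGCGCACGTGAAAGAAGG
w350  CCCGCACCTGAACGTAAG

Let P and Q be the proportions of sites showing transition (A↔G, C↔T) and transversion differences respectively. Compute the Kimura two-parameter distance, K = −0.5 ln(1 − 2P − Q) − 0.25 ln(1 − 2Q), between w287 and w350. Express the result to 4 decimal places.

0.3497

Differing sites — 2:G/C (Tv); 8:G/C (Tv); 13:A/C (Tv); 15:A/T (Tv); 17:G/A (Ti).
Of the 5 differences, 1 transition and 4 transversions over 18 sites: P = 1/18 = 0.055556, Q = 4/18 = 0.222222.
d = −0.5·ln(0.666666) − 0.25·ln(0.555556) = −0.5·(-0.405466) − 0.25·(-0.587786) = 0.3497.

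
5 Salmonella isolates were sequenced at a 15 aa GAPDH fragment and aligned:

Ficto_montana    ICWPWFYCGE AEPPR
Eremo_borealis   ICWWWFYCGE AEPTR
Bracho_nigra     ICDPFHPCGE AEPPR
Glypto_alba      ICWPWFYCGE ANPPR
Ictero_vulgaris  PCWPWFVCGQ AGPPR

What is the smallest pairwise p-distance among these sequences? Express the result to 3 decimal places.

Pairwise Hamming distances:
  Ficto_montana vs Eremo_borealis: 2
  Ficto_montana vs Bracho_nigra: 4
  Ficto_montana vs Glypto_alba: 1
  Ficto_montana vs Ictero_vulgaris: 4
  Eremo_borealis vs Bracho_nigra: 6
  Eremo_borealis vs Glypto_alba: 3
  Eremo_borealis vs Ictero_vulgaris: 6
  Bracho_nigra vs Glypto_alba: 5
  Bracho_nigra vs Ictero_vulgaris: 7
  Glypto_alba vs Ictero_vulgaris: 4
The smallest is 1 mismatch, between Ficto_montana and Glypto_alba; p = 1/15 = 0.067.

0.067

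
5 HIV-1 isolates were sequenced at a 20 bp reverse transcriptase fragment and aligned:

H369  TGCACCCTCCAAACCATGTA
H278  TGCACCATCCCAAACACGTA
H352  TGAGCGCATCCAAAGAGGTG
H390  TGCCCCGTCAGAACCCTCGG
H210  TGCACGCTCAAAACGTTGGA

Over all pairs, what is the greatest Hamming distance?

Pairwise Hamming distances:
  H369 vs H278: 4
  H369 vs H352: 10
  H369 vs H390: 8
  H369 vs H210: 5
  H278 vs H352: 9
  H278 vs H390: 10
  H278 vs H210: 9
  H352 vs H390: 14
  H352 vs H210: 11
  H390 vs H210: 8
The largest is 14, between H352 and H390.

14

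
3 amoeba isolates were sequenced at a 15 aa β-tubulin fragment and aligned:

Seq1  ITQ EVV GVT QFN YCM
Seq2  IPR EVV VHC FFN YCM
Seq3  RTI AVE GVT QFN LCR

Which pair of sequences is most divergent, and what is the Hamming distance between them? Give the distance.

Pairwise Hamming distances:
  Seq1 vs Seq2: 6
  Seq1 vs Seq3: 6
  Seq2 vs Seq3: 11
The largest is 11, between Seq2 and Seq3.

11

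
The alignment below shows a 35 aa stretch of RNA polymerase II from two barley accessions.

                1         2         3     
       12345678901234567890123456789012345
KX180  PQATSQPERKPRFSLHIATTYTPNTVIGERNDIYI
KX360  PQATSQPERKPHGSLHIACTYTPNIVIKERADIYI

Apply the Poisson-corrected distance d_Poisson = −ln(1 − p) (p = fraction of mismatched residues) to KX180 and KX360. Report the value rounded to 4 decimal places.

Mismatches occur at site 12 (R/H), site 13 (F/G), site 19 (T/C), site 25 (T/I), site 28 (G/K), site 31 (N/A).
p = 6/35 = 0.171429.
d = −ln(1 − 0.171429) = −ln(0.828571) = 0.1881.

0.1881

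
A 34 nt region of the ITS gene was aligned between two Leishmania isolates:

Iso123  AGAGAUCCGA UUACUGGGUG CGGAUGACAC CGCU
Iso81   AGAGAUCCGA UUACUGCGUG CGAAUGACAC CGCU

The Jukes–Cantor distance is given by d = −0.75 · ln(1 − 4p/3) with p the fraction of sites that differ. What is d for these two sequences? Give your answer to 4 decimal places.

The sequences differ at positions 17 (G/C), 23 (G/A).
p = 2/34 = 0.058824.
d = −0.75 · ln(1 − (4/3)·0.058824) = −0.75 · ln(0.921568) = −0.75 · (-0.081679) = 0.0613.

0.0613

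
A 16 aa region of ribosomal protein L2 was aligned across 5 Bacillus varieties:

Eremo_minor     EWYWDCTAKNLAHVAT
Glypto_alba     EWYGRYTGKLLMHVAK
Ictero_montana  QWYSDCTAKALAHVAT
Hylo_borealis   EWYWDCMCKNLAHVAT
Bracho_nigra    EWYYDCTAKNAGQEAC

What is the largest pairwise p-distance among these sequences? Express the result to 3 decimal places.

Pairwise Hamming distances:
  Eremo_minor vs Glypto_alba: 7
  Eremo_minor vs Ictero_montana: 3
  Eremo_minor vs Hylo_borealis: 2
  Eremo_minor vs Bracho_nigra: 6
  Glypto_alba vs Ictero_montana: 8
  Glypto_alba vs Hylo_borealis: 8
  Glypto_alba vs Bracho_nigra: 10
  Ictero_montana vs Hylo_borealis: 5
  Ictero_montana vs Bracho_nigra: 8
  Hylo_borealis vs Bracho_nigra: 8
The largest is 10 mismatches, between Glypto_alba and Bracho_nigra; p = 10/16 = 0.625.

0.625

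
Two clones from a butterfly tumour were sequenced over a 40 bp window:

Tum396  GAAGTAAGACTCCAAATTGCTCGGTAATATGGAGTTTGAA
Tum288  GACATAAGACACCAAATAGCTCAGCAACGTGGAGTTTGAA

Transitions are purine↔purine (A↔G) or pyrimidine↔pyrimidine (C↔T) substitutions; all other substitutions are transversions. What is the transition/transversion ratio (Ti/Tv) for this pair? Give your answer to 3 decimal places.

1.667

Mismatches occur at site 3 (A↔C, transversion), site 4 (G↔A, transition), site 11 (T↔A, transversion), site 18 (T↔A, transversion), site 23 (G↔A, transition), site 25 (T↔C, transition), site 28 (T↔C, transition), site 29 (A↔G, transition).
Of the 8 differences, 5 transitions and 3 transversions, so Ti/Tv = 5/3 = 1.667.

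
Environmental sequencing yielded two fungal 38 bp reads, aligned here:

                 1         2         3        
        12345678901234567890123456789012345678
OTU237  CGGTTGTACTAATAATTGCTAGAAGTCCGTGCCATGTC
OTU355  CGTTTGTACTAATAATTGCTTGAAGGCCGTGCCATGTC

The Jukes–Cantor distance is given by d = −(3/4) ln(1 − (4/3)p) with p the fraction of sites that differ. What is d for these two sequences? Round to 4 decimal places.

0.0834

Mismatches occur at site 3 (G/T), site 21 (A/T), site 26 (T/G).
p = 3/38 = 0.078947.
d = −0.75 · ln(1 − (4/3)·0.078947) = −0.75 · ln(0.894737) = −0.75 · (-0.111225) = 0.0834.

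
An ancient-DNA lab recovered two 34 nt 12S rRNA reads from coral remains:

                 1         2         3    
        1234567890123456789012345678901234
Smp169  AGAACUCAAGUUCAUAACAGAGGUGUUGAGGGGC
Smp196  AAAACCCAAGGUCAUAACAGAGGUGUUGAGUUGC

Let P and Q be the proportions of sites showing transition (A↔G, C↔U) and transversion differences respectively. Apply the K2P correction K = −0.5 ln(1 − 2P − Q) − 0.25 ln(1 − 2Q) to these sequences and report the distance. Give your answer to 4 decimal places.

Mismatches occur at site 2 (G/A, transition), site 6 (U/C, transition), site 11 (U/G, transversion), site 31 (G/U, transversion), site 32 (G/U, transversion).
Of the 5 differences, 2 transitions and 3 transversions over 34 sites: P = 2/34 = 0.058824, Q = 3/34 = 0.088235.
d = −0.5·ln(0.794117) − 0.25·ln(0.823530) = −0.5·(-0.230524) − 0.25·(-0.194155) = 0.1638.

0.1638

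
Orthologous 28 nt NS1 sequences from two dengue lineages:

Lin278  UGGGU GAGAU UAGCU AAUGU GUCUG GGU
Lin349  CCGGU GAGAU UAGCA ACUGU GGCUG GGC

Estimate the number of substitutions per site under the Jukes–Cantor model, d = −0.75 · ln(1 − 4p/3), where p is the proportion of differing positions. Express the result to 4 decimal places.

The sequences differ at positions 1 (U/C), 2 (G/C), 15 (U/A), 17 (A/C), 22 (U/G), 28 (U/C).
p = 6/28 = 0.214286.
d = −0.75 · ln(1 − (4/3)·0.214286) = −0.75 · ln(0.714285) = −0.75 · (-0.336473) = 0.2524.

0.2524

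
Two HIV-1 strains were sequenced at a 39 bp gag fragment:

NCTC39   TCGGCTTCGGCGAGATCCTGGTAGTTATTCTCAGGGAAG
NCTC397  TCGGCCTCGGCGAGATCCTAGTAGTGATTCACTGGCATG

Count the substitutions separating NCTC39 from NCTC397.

7

Mismatches occur at site 6 (T/C), site 20 (G/A), site 26 (T/G), site 31 (T/A), site 33 (A/T), site 36 (G/C), site 38 (A/T).
That gives 7 mismatches out of 39 aligned sites, so the Hamming distance is 7.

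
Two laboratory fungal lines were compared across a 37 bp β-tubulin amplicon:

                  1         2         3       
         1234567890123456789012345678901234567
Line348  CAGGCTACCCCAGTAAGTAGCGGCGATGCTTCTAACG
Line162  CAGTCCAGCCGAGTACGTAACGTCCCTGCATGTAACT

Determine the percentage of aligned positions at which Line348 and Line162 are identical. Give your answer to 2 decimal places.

Mismatches occur at site 4 (G→T), site 6 (T→C), site 8 (C→G), site 11 (C→G), site 16 (A→C), site 20 (G→A), site 23 (G→T), site 25 (G→C), site 26 (A→C), site 30 (T→A), site 32 (C→G), site 37 (G→T).
25 of the 37 sites match, so the percent identity is 25/37 × 100 = 67.57%.

67.57%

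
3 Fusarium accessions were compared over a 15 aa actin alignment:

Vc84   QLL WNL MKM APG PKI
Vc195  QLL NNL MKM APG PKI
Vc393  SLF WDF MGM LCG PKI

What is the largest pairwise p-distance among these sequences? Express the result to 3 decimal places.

0.533

Pairwise Hamming distances:
  Vc84 vs Vc195: 1
  Vc84 vs Vc393: 7
  Vc195 vs Vc393: 8
The largest is 8 mismatches, between Vc195 and Vc393; p = 8/15 = 0.533.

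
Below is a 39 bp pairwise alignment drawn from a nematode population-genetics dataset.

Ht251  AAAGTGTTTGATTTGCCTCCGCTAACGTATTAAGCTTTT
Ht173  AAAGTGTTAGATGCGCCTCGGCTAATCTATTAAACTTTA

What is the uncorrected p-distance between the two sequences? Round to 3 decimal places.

0.205

Mismatches occur at site 9 (T→A), site 13 (T→G), site 14 (T→C), site 20 (C→G), site 26 (C→T), site 27 (G→C), site 34 (G→A), site 39 (T→A).
There are 8 differences over 39 sites, so p = 8/39 = 0.205.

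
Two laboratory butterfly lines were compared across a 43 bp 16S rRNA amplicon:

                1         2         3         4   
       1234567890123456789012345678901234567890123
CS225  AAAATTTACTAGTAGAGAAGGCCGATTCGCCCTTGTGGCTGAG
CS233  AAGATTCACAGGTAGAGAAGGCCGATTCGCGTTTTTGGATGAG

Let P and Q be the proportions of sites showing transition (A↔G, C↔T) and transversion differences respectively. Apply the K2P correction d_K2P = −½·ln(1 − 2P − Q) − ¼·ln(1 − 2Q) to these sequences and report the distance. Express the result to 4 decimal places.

Differing sites — 3:A/G (Ti); 7:T/C (Ti); 10:T/A (Tv); 11:A/G (Ti); 31:C/G (Tv); 32:C/T (Ti); 35:G/T (Tv); 39:C/A (Tv).
Of the 8 differences, 4 transitions and 4 transversions over 43 sites: P = 4/43 = 0.093023, Q = 4/43 = 0.093023.
d = −0.5·ln(0.720931) − 0.25·ln(0.813954) = −0.5·(-0.327212) − 0.25·(-0.205851) = 0.2151.

0.2151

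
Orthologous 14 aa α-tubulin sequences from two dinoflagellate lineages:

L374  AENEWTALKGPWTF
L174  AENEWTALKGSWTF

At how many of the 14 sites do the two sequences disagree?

1

Differing sites — 11:P/S.
That gives 1 mismatch out of 14 aligned sites, so the Hamming distance is 1.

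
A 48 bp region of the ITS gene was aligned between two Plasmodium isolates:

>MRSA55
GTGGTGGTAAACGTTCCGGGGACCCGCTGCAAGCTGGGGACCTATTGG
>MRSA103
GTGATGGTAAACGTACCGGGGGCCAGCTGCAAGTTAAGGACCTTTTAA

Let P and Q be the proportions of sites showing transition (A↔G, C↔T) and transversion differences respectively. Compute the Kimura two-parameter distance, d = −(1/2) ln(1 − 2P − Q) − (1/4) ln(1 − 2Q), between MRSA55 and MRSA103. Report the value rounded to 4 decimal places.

Mismatches occur at site 4 (G→A, transition), site 15 (T→A, transversion), site 22 (A→G, transition), site 25 (C→A, transversion), site 34 (C→T, transition), site 36 (G→A, transition), site 37 (G→A, transition), site 44 (A→T, transversion), site 47 (G→A, transition), site 48 (G→A, transition).
Of the 10 differences, 7 transitions and 3 transversions over 48 sites: P = 7/48 = 0.145833, Q = 3/48 = 0.062500.
d = −0.5·ln(0.645834) − 0.25·ln(0.875000) = −0.5·(-0.437213) − 0.25·(-0.133531) = 0.2520.

0.2520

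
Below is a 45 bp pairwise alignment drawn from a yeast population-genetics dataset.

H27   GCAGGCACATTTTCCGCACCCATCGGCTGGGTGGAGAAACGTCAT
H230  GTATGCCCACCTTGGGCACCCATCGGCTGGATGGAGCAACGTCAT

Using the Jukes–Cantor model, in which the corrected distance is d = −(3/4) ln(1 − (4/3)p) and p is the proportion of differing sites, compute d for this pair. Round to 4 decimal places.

Mismatches occur at site 2 (C/T), site 4 (G/T), site 7 (A/C), site 10 (T/C), site 11 (T/C), site 14 (C/G), site 15 (C/G), site 31 (G/A), site 37 (A/C).
p = 9/45 = 0.200000.
d = −0.75 · ln(1 − (4/3)·0.200000) = −0.75 · ln(0.733333) = −0.75 · (-0.310155) = 0.2326.

0.2326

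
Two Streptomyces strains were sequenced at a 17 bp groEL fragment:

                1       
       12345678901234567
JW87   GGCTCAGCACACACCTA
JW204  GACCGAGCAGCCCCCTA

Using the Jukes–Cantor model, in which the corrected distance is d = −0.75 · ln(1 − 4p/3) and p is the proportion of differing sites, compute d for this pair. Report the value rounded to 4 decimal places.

Mismatches occur at site 2 (G↔A), site 4 (T↔C), site 5 (C↔G), site 10 (C↔G), site 11 (A↔C), site 13 (A↔C).
p = 6/17 = 0.352941.
d = −0.75 · ln(1 − (4/3)·0.352941) = −0.75 · ln(0.529412) = −0.75 · (-0.635988) = 0.4770.

0.4770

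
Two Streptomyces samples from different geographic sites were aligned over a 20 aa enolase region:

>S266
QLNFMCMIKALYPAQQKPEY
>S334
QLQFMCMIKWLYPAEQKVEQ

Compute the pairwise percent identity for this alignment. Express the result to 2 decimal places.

Differing sites — 3:N/Q; 10:A/W; 15:Q/E; 18:P/V; 20:Y/Q.
15 of the 20 sites match, so the percent identity is 15/20 × 100 = 75.00%.

75.00%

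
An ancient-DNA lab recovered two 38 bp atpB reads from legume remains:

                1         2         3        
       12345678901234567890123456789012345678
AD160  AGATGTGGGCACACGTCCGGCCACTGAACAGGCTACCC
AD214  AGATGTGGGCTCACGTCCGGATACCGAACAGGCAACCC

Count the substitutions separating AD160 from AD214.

5

The sequences differ at positions 11 (A/T), 21 (C/A), 22 (C/T), 25 (T/C), 34 (T/A).
That gives 5 mismatches out of 38 aligned sites, so the Hamming distance is 5.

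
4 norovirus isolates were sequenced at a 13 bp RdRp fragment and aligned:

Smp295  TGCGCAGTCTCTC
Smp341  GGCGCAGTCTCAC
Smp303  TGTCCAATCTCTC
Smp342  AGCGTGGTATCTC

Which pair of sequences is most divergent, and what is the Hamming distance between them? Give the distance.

Pairwise Hamming distances:
  Smp295 vs Smp341: 2
  Smp295 vs Smp303: 3
  Smp295 vs Smp342: 4
  Smp341 vs Smp303: 5
  Smp341 vs Smp342: 5
  Smp303 vs Smp342: 7
The largest is 7, between Smp303 and Smp342.

7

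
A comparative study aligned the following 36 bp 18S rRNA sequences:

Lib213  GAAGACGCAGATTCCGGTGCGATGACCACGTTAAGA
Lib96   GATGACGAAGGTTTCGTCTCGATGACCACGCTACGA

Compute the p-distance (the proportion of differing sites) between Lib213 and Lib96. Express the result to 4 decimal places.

Differing sites — 3:A/T; 8:C/A; 11:A/G; 14:C/T; 17:G/T; 18:T/C; 19:G/T; 31:T/C; 34:A/C.
There are 9 differences over 36 sites, so p = 9/36 = 0.2500.

0.2500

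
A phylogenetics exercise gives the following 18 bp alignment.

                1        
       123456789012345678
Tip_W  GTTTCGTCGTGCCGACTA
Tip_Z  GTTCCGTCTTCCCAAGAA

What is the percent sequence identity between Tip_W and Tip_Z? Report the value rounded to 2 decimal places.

The sequences differ at positions 4 (T/C), 9 (G/T), 11 (G/C), 14 (G/A), 16 (C/G), 17 (T/A).
12 of the 18 sites match, so the percent identity is 12/18 × 100 = 66.67%.

66.67%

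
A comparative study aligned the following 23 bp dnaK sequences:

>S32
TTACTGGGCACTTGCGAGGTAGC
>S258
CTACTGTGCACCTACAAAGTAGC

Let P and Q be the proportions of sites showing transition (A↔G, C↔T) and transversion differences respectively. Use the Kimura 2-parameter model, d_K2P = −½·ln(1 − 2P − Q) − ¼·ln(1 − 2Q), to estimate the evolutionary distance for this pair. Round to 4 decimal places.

0.3480

Differing sites — 1:T/C (Ti); 7:G/T (Tv); 12:T/C (Ti); 14:G/A (Ti); 16:G/A (Ti); 18:G/A (Ti).
Of the 6 differences, 5 transitions and 1 transversion over 23 sites: P = 5/23 = 0.217391, Q = 1/23 = 0.043478.
d = −0.5·ln(0.521740) − 0.25·ln(0.913044) = −0.5·(-0.650586) − 0.25·(-0.090971) = 0.3480.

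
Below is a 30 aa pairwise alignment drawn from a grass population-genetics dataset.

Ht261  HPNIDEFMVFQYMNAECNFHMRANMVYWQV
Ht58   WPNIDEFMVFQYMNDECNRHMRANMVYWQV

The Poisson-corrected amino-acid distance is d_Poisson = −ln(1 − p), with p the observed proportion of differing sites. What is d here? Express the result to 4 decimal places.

Mismatches occur at site 1 (H↔W), site 15 (A↔D), site 19 (F↔R).
p = 3/30 = 0.100000.
d = −ln(1 − 0.100000) = −ln(0.900000) = 0.1054.

0.1054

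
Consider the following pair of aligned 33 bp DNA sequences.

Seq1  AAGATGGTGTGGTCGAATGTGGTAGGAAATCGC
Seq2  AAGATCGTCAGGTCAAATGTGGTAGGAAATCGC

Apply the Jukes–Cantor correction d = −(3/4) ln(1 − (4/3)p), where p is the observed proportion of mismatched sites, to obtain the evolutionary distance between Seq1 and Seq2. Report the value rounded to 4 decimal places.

The sequences differ at positions 6 (G/C), 9 (G/C), 10 (T/A), 15 (G/A).
p = 4/33 = 0.121212.
d = −0.75 · ln(1 − (4/3)·0.121212) = −0.75 · ln(0.838384) = −0.75 · (-0.176279) = 0.1322.

0.1322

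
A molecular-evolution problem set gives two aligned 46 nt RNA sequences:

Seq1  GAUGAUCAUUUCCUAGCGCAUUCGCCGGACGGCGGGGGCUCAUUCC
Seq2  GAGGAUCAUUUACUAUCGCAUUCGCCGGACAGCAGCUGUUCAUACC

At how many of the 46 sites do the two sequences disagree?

9

The sequences differ at positions 3 (U/G), 12 (C/A), 16 (G/U), 31 (G/A), 34 (G/A), 36 (G/C), 37 (G/U), 39 (C/U), 44 (U/A).
That gives 9 mismatches out of 46 aligned sites, so the Hamming distance is 9.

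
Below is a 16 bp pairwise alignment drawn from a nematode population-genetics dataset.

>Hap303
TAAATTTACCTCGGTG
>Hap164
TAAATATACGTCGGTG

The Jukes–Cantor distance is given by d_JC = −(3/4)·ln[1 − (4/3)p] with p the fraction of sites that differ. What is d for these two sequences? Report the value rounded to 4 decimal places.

Mismatches occur at site 6 (T/A), site 10 (C/G).
p = 2/16 = 0.125000.
d = −0.75 · ln(1 − (4/3)·0.125000) = −0.75 · ln(0.833333) = −0.75 · (-0.182322) = 0.1367.

0.1367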